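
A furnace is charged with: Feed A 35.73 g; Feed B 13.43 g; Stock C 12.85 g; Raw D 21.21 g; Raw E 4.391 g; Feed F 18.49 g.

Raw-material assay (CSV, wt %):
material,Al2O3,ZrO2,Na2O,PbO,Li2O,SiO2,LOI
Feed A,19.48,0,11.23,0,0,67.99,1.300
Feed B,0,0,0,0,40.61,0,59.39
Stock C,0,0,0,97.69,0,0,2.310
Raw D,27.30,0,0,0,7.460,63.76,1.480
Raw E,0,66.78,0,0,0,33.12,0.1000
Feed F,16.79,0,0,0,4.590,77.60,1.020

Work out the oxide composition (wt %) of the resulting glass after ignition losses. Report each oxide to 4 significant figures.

The working math runs at full float precision from first step to last — intermediates are shown, rounded to 4 significant figures, in the printout — each reported result carries a single rounding. Derived quantities, including glass mass, LOI, yield, totals, six oxide percentages, are carried from the batch weights for 96.86 g of glass at full float precision exactly as printed in either problem or answer.
Per-oxide mass from batch:
  Al2O3: 35.73·0.1948 + 21.21·0.2730 + 18.49·0.1679 = 15.86 g
  ZrO2: 4.391·0.6678 = 2.932 g
  Na2O: 35.73·0.1123 = 4.012 g
  PbO: 12.85·0.9769 = 12.55 g
  Li2O: 13.43·0.4061 + 21.21·0.07460 + 18.49·0.04590 = 7.885 g
  SiO2: 35.73·0.6799 + 21.21·0.6376 + 4.391·0.3312 + 18.49·0.7760 = 53.62 g
LOI: 35.73·0.01300 + 13.43·0.5939 + 12.85·0.02310 + 21.21·0.01480 + 4.391·0.001000 + 18.49·0.01020 = 9.244 g
batch − LOI leaves glass = 106.1 − 9.244 = 96.86 g (the oxide masses sum to this)
wt % = 100 × oxide mass / glass mass

Glass mass = 96.86 g (batch 106.1 − LOI 9.244).
Composition: Al2O3 16.37%, ZrO2 3.027%, Na2O 4.143%, PbO 12.96%, Li2O 8.141%, SiO2 55.36%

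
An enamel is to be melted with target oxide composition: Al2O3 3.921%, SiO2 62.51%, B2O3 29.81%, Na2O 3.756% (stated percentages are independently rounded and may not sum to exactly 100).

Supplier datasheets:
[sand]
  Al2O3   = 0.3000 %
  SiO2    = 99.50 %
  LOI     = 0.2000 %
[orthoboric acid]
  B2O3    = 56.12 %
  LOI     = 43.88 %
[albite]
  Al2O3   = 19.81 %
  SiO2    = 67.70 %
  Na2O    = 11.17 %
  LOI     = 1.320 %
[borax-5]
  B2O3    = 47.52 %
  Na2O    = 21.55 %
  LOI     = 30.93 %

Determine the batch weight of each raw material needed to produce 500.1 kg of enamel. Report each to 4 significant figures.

The intermediate values appear rounded to four significant digits in the printout. The working math carries full float precision at each step — a single rounding produces every reported result — the derived quantities are recomputed in full precision (ignition loss, glass mass, yield, the totals, four oxide percentages) starting from the weights per 500.1 kg of glass, as set out in either problem or answer.
Per-oxide target masses for 500.1 kg enamel:
  Al2O3: 3.921% × 500.1 = 19.61 kg
  SiO2: 62.51% × 500.1 = 312.6 kg
  B2O3: 29.81% × 500.1 = 149.1 kg
  Na2O: 3.756% × 500.1 = 18.78 kg
Oxide-by-oxide audit from the weights as reported, for the quoted basis mass (target by target, the sums agree given rounding of the digits):
  Al2O3: 249.4·0.003000 + 95.21·0.1981 = 19.61 kg (target 19.61 kg)
  SiO2: 249.4·0.9950 + 95.21·0.6770 = 312.6 kg (target 312.6 kg)
  B2O3: 233.6·0.5612 + 37.81·0.4752 = 149.1 kg (target 149.1 kg)
  Na2O: 95.21·0.1117 + 37.81·0.2155 = 18.78 kg (target 18.78 kg)
Auditing the glass mass value: batch total minus LOI = 500.1 kg (per-oxide target masses sum to 500.1 kg; against the stated basis, 500.1 kg — deltas are rounding alone).
Batch grand total — Σ batch = 616.0 kg; loss to ignition Σ batch·LOI = 116.0 kg; yield: glass divided by total = 81.18%.

Batch per 500.1 kg enamel:
  sand: 249.4 kg
  orthoboric acid: 233.6 kg
  albite: 95.21 kg
  borax-5: 37.81 kg
Total batch = 616.0 kg; LOI loss = 116.0 kg; yield = 81.18%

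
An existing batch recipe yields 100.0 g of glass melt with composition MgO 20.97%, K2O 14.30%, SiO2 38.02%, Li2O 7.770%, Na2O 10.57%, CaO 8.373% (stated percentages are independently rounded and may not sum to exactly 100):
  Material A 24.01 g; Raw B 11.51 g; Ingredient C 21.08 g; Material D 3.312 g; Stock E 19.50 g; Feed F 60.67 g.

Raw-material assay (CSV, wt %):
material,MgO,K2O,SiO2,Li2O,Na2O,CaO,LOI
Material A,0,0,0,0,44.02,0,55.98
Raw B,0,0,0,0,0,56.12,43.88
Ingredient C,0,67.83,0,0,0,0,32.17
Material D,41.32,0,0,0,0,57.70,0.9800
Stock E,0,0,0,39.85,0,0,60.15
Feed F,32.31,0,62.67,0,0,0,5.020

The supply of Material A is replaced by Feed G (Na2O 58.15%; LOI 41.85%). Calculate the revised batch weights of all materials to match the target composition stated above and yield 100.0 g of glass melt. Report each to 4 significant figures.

The working math carries full precision throughout; rounding to four significant digits extends to every working value as shown — each reported result is rounded exactly once. All derived quantities (ignition loss, the totals, yield, six oxide percentages, net glass mass) are re-derived starting from the weights for 100.0 g of glass at full precision, as quoted within either problem or answer.
Oxide-by-oxide targets in 100.0 g glass melt:
  MgO: 20.97% × 100.0 = 20.97 g
  K2O: 14.30% × 100.0 = 14.30 g
  SiO2: 38.02% × 100.0 = 38.02 g
  Li2O: 7.770% × 100.0 = 7.770 g
  Na2O: 10.57% × 100.0 = 10.57 g
  CaO: 8.373% × 100.0 = 8.373 g
Oxide-by-oxide audit from the weights as reported, per the basis as stated (target by target, the sums agree net of answer rounding effects):
  MgO: 3.312·0.4132 + 60.67·0.3231 = 20.97 g (target 20.97 g)
  K2O: 21.08·0.6783 = 14.30 g (target 14.30 g)
  SiO2: 60.67·0.6267 = 38.02 g (target 38.02 g)
  Li2O: 19.50·0.3985 = 7.771 g (target 7.770 g)
  Na2O: 18.18·0.5815 = 10.57 g (target 10.57 g)
  CaO: 11.51·0.5612 + 3.312·0.5770 = 8.370 g (target 8.373 g)
Auditing the glass mass value: batch Σ − ignition loss = 100.0 g (oxide target masses add up to 100.0 g; stated basis 100.0 g — gaps are rounding artifacts).
Total batch = Σ batch = 134.3 g; LOI removed, Σ of batch·LOI: 34.25 g; yield: glass divided by total = 74.49%.

Revised batch per 100.0 g glass melt:
  Feed G: 18.18 g
  Raw B: 11.51 g
  Ingredient C: 21.08 g
  Material D: 3.312 g
  Stock E: 19.50 g
  Feed F: 60.67 g
Total batch = 134.3 g; LOI loss = 34.25 g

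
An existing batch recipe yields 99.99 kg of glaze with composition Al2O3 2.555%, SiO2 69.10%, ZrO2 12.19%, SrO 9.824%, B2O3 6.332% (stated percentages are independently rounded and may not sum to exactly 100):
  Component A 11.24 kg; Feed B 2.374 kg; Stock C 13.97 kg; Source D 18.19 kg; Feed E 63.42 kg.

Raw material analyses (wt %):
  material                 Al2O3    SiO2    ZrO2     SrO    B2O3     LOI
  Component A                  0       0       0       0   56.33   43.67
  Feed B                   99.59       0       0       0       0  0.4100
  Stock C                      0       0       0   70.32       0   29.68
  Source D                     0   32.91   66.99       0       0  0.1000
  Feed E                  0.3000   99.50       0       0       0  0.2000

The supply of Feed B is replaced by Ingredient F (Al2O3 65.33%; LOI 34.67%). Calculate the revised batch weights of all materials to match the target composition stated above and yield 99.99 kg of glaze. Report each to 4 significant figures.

All arithmetic carries exact precision through the solve; the intermediate values are displayed rounded to four significant figures as written. A single rounding produces each reported result. The derived quantities (the five compositions, the totals, glass mass, ignition loss, yield) are carried in exact precision from the weighed amounts at 99.99 kg of glass, as written in the question or the answer.
Target masses of each oxide per 99.99 kg glaze:
  Al2O3: 2.555% × 99.99 = 2.555 kg
  SiO2: 69.10% × 99.99 = 69.09 kg
  ZrO2: 12.19% × 99.99 = 12.19 kg
  SrO: 9.824% × 99.99 = 9.823 kg
  B2O3: 6.332% × 99.99 = 6.331 kg
Verifying the oxide balance on the weights just shown, for the quoted basis mass (sum by sum, the targets are met up to rounding of the answer):
  Al2O3: 3.619·0.6533 + 63.42·0.003000 = 2.555 kg (target 2.555 kg)
  SiO2: 18.19·0.3291 + 63.42·0.9950 = 69.09 kg (target 69.09 kg)
  ZrO2: 18.19·0.6699 = 12.19 kg (target 12.19 kg)
  SrO: 13.97·0.7032 = 9.824 kg (target 9.823 kg)
  B2O3: 11.24·0.5633 = 6.331 kg (target 6.331 kg)
The glass-mass cross-check: batch total minus LOI = 99.98 kg (the targets, summed, come to 99.99 kg; versus the stated basis of 99.99 kg — deltas are rounding alone).
Batch grand total — Σ batch = 110.4 kg; loss to ignition Σ batch·LOI = 10.45 kg; as yield: glass ÷ batch → 90.53%.

Revised batch per 99.99 kg glaze:
  Component A: 11.24 kg
  Ingredient F: 3.619 kg
  Stock C: 13.97 kg
  Source D: 18.19 kg
  Feed E: 63.42 kg
Total batch = 110.4 kg; LOI loss = 10.45 kg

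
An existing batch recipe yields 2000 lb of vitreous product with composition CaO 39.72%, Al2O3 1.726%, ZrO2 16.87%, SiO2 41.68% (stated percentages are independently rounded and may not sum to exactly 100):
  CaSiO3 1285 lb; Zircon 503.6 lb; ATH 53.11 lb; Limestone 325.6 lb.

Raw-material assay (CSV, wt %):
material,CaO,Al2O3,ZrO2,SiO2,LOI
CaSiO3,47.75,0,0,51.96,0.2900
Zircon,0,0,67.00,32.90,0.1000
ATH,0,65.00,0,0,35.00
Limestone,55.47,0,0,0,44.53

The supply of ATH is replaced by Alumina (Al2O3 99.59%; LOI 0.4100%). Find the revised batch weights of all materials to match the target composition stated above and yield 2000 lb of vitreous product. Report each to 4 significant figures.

Revised batch per 2000 lb vitreous product:
  CaSiO3: 1285 lb
  Zircon: 503.6 lb
  Alumina: 34.66 lb
  Limestone: 325.6 lb
Total batch = 2149 lb; LOI loss = 149.4 lb

Exact precision is held from first step to last; values along the way appear rounded off to 4 significant figures in the working; a single rounding completes every reported result; all derived quantities are rebuilt at full float precision (the yield, the totals, LOI, net glass mass, four oxide percentages) from the weighed amounts on 2000 lb of glass as given in problem or answer.
Per-oxide target masses for 2000 lb vitreous product:
  CaO: 39.72% × 2000 = 794.4 lb
  Al2O3: 1.726% × 2000 = 34.52 lb
  ZrO2: 16.87% × 2000 = 337.4 lb
  SiO2: 41.68% × 2000 = 833.6 lb
Mass-balance tally per oxide with the batch weights as given, against the basis in use (summed amounts equal target values net of answer rounding effects):
  CaO: 1285·0.4775 + 325.6·0.5547 = 794.2 lb (target 794.4 lb)
  Al2O3: 34.66·0.9959 = 34.52 lb (target 34.52 lb)
  ZrO2: 503.6·0.6700 = 337.4 lb (target 337.4 lb)
  SiO2: 1285·0.5196 + 503.6·0.3290 = 833.4 lb (target 833.6 lb)
Consistency of the glass mass: Σ batch − LOI loss = 1999 lb (the Σ of target masses is 2000 lb; versus the stated basis of 2000 lb — gaps are rounding artifacts).
Batch total: Σ batch = 2149 lb; LOI loss = Σ batch·LOI = 149.4 lb; yield, glass over the total, = 93.05%.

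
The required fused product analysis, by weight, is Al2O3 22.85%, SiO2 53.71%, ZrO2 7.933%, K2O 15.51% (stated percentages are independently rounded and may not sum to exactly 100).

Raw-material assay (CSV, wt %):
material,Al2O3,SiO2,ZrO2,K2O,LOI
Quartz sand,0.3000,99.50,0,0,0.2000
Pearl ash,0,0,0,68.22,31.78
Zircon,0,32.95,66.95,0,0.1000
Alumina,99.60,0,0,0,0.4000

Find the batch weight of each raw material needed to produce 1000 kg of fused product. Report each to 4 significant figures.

Each numeric step holds full float precision at each step — working values are displayed, rounded to 4 significant figures, alongside each step; exactly one rounding lands on every reported result — all derived quantities (yield, ignition loss, net glass mass, the totals, four oxide percentages) are computed in full float precision from the weighed amounts on 1000 kg of glass as they appear in either problem or answer.
Per-oxide target masses for 1000 kg fused product:
  Al2O3: 22.85% × 1000 = 228.5 kg
  SiO2: 53.71% × 1000 = 537.1 kg
  ZrO2: 7.933% × 1000 = 79.33 kg
  K2O: 15.51% × 1000 = 155.1 kg
Sums-versus-targets review given the weights on record, relative to the basis at hand (sum by sum, the targets are met given rounding of the digits):
  Al2O3: 500.6·0.003000 + 227.9·0.9960 = 228.5 kg (target 228.5 kg)
  SiO2: 500.6·0.9950 + 118.5·0.3295 = 537.1 kg (target 537.1 kg)
  ZrO2: 118.5·0.6695 = 79.34 kg (target 79.33 kg)
  K2O: 227.4·0.6822 = 155.1 kg (target 155.1 kg)
Auditing the glass mass value: whole batch net of LOI = 1000 kg (the targets, summed, come to 1000 kg; basis as stated: 1000 kg — deltas are rounding alone).
Batch grand total — Σ batch = 1074 kg; loss to ignition Σ batch·LOI = 74.30 kg; yield: glass divided by total = 93.08%.

Batch per 1000 kg fused product:
  Quartz sand: 500.6 kg
  Pearl ash: 227.4 kg
  Zircon: 118.5 kg
  Alumina: 227.9 kg
Total batch = 1074 kg; LOI loss = 74.30 kg; yield = 93.08%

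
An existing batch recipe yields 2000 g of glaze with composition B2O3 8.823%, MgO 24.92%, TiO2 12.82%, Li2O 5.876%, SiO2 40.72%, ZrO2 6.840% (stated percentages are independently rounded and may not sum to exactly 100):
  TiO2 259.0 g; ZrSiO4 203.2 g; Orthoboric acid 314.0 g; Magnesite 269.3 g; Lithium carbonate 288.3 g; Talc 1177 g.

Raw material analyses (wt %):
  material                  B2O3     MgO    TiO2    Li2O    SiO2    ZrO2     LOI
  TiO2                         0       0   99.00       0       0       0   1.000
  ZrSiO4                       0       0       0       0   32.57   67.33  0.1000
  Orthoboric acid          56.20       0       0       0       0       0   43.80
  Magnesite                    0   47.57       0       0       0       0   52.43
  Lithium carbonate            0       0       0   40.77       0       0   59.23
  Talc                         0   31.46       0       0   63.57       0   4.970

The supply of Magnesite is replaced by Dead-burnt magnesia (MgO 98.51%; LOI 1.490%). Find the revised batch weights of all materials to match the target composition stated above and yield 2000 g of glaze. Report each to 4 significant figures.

The whole derivation carries full float precision throughout. The intermediate values are printed rounded to four significant figures when written out — each reported number is rounded only once. The derived quantities (six oxide percentages, the totals, ignition loss, glass mass, yield) are recomputed starting from the weights per 2000 g of glass in full precision exactly as printed in the question or the answer.
Target masses of each oxide per 2000 g glaze:
  B2O3: 8.823% × 2000 = 176.5 g
  MgO: 24.92% × 2000 = 498.4 g
  TiO2: 12.82% × 2000 = 256.4 g
  Li2O: 5.876% × 2000 = 117.5 g
  SiO2: 40.72% × 2000 = 814.4 g
  ZrO2: 6.840% × 2000 = 136.8 g
Per-oxide balance check with the batch weights as given, for the quoted basis mass (sums match the target masses modulo rounding of the values):
  B2O3: 314.0·0.5620 = 176.5 g (target 176.5 g)
  MgO: 130.1·0.9851 + 1177·0.3146 = 498.4 g (target 498.4 g)
  TiO2: 259.0·0.9900 = 256.4 g (target 256.4 g)
  Li2O: 288.3·0.4077 = 117.5 g (target 117.5 g)
  SiO2: 203.2·0.3257 + 1177·0.6357 = 814.4 g (target 814.4 g)
  ZrO2: 203.2·0.6733 = 136.8 g (target 136.8 g)
Glass-mass closure: total charge less LOI = 2000 g (the targets, summed, come to 2000 g; versus the stated basis of 2000 g — a pure rounding effect).
Batch total: Σ batch = 2372 g; ignition loss, Σ(batch × LOI) = 371.5 g; as yield: glass ÷ batch → 84.33%.

Revised batch per 2000 g glaze:
  TiO2: 259.0 g
  ZrSiO4: 203.2 g
  Orthoboric acid: 314.0 g
  Dead-burnt magnesia: 130.1 g
  Lithium carbonate: 288.3 g
  Talc: 1177 g
Total batch = 2372 g; LOI loss = 371.5 g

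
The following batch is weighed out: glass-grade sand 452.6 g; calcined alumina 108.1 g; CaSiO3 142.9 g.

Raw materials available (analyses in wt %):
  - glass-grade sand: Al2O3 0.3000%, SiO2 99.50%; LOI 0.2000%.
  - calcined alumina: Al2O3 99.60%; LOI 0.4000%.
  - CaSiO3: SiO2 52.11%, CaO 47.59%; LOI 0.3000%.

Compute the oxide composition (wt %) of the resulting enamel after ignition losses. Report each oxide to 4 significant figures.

Glass mass = 701.8 g (batch 703.6 − LOI 1.766).
Composition: Al2O3 15.53%, SiO2 74.78%, CaO 9.690%

Working values are displayed rounded to 4 significant digits across the worked steps. The whole derivation maintains full float precision from start to finish. Every reported value sees exactly one rounding — the derived quantities, which include glass mass, the yield, the three compositions, totals, LOI, are rebuilt in exact precision, as set out in the problem or answer text, using the weight values on 701.8 g of glass.
What the batch supplies per oxide:
  Al2O3: 452.6·0.003000 + 108.1·0.9960 = 109.0 g
  SiO2: 452.6·0.9950 + 142.9·0.5211 = 524.8 g
  CaO: 142.9·0.4759 = 68.01 g
LOI: 452.6·0.002000 + 108.1·0.004000 + 142.9·0.003000 = 1.766 g
Glass mass = batch − LOI = 703.6 − 1.766 = 701.8 g (= the summed oxide contributions)
each oxide over glass, ×100, is wt %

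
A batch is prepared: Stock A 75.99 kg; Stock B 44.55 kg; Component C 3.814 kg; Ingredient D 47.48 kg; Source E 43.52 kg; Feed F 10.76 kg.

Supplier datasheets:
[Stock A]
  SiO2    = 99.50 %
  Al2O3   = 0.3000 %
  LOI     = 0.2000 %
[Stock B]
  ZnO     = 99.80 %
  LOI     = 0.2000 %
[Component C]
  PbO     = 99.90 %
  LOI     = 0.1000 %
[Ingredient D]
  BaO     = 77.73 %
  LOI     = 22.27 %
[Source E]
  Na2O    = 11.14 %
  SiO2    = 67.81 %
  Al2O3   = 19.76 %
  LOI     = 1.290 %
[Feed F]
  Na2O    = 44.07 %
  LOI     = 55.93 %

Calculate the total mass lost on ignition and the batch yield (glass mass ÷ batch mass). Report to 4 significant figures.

The whole derivation maintains full float precision through every step — mid-chain values appear, rounded to four significant digits, when written out. A single rounding yields every reported figure — the derived quantities (the six compositions, net glass mass, LOI, the yield, totals) are re-derived in full float precision starting from the weights at 208.7 kg of glass, as given in the question or the answer.
Per-material ignition loss:
  Stock A: 75.99 × 0.002000 = 0.1520 kg
  Stock B: 44.55 × 0.002000 = 0.08910 kg
  Component C: 3.814 × 0.001000 = 0.003814 kg
  Ingredient D: 47.48 × 0.2227 = 10.57 kg
  Source E: 43.52 × 0.01290 = 0.5614 kg
  Feed F: 10.76 × 0.5593 = 6.018 kg
Total LOI = 17.40 kg
Glass = batch − LOI = 226.1 − 17.40 = 208.7 kg

LOI loss = 17.40 kg; glass = 208.7 kg; yield = 92.31%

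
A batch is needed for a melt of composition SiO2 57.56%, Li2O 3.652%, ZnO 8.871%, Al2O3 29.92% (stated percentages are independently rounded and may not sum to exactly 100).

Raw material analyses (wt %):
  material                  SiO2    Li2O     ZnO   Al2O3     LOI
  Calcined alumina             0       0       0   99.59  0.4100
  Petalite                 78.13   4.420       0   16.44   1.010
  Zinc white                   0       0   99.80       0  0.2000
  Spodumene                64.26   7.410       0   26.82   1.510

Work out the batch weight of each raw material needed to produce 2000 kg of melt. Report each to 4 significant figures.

Batch per 2000 kg melt:
  Calcined alumina: 329.6 kg
  Petalite: 1301 kg
  Zinc white: 177.8 kg
  Spodumene: 209.7 kg
Total batch = 2018 kg; LOI loss = 18.01 kg; yield = 99.11%

In-progress results appear (rounded to four significant digits) as written; every computation runs at full float precision through every step; exactly one rounding goes into every reported value; all derived quantities are re-derived starting from the weights on 2000 kg of glass at exact precision (the yield, four oxide percentages, the totals, glass mass, LOI), as they appear in either problem or answer.
Target oxide masses per 2000 kg melt:
  SiO2: 57.56% × 2000 = 1151 kg
  Li2O: 3.652% × 2000 = 73.04 kg
  ZnO: 8.871% × 2000 = 177.4 kg
  Al2O3: 29.92% × 2000 = 598.4 kg
Mass-balance tally per oxide applying the batch weights above, on the stated basis (target by target, the sums agree inside rounding margins):
  SiO2: 1301·0.7813 + 209.7·0.6426 = 1151 kg (target 1151 kg)
  Li2O: 1301·0.04420 + 209.7·0.07410 = 73.04 kg (target 73.04 kg)
  ZnO: 177.8·0.9980 = 177.4 kg (target 177.4 kg)
  Al2O3: 329.6·0.9959 + 1301·0.1644 + 209.7·0.2682 = 598.4 kg (target 598.4 kg)
Auditing the glass mass value: total batch − LOI = 2000 kg (summing oxide targets gives 2000 kg; against the stated basis, 2000 kg — a pure rounding effect).
Batch grand total — Σ batch = 2018 kg; the LOI term Σ batch·LOI equals 18.01 kg; yield, glass over the total, = 99.11%.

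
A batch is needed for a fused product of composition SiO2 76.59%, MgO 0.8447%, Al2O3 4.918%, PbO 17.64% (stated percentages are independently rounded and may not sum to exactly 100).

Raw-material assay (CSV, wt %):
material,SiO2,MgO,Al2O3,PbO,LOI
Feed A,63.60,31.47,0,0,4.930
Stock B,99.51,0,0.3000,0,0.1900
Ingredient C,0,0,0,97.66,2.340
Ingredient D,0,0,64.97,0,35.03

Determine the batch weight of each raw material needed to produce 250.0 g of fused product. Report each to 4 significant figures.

Batch per 250.0 g fused product:
  Feed A: 6.710 g
  Stock B: 188.1 g
  Ingredient C: 45.16 g
  Ingredient D: 18.06 g
Total batch = 258.0 g; LOI loss = 8.071 g; yield = 96.87%

Working values are displayed with 4-significant-digit rounding in the printout. All internal work carries full float precision at all times — every reported number carries a single rounding — derived quantities, which include four oxide percentages, net glass mass, yield, totals, LOI, are computed in exact precision, as they appear in question or answer, from the batch weights on 250.0 g of glass.
Oxide-by-oxide targets in 250.0 g fused product:
  SiO2: 76.59% × 250.0 = 191.5 g
  MgO: 0.8447% × 250.0 = 2.112 g
  Al2O3: 4.918% × 250.0 = 12.30 g
  PbO: 17.64% × 250.0 = 44.10 g
A balance pass over the oxides, working from each reported weight, under the basis named above (delivered sums recover each target net of answer rounding effects):
  SiO2: 6.710·0.6360 + 188.1·0.9951 = 191.4 g (target 191.5 g)
  MgO: 6.710·0.3147 = 2.112 g (target 2.112 g)
  Al2O3: 188.1·0.003000 + 18.06·0.6497 = 12.30 g (target 12.30 g)
  PbO: 45.16·0.9766 = 44.10 g (target 44.10 g)
Auditing the glass mass value: batch total minus LOI = 250.0 g (the targets, summed, come to 250.0 g; with the basis standing at 250.0 g — differing by rounding only).
Adding the batch up: Σ batch = 258.0 g; loss to ignition Σ batch·LOI = 8.071 g; the yield ratio, glass ÷ batch: 96.87%.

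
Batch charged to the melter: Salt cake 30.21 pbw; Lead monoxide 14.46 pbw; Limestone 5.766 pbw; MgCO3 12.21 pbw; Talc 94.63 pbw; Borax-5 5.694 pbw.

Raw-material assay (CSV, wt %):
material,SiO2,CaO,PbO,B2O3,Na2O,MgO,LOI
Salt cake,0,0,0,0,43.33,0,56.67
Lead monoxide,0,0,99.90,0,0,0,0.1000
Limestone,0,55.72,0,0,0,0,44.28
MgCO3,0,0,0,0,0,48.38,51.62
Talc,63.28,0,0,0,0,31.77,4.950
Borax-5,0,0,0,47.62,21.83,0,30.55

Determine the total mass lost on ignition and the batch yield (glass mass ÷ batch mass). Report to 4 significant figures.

Mid-chain values are displayed, rounded to four significant digits, at each printed step; exact precision is held through every step — every reported result is rounded just once; the derived quantities (totals, ignition loss, glass mass, yield, six oxide percentages) are computed at full precision starting from the weights per 130.6 pbw of glass exactly as printed in the problem or the answer.
LOI of each material in turn:
  Salt cake: 30.21 × 0.5667 = 17.12 pbw
  Lead monoxide: 14.46 × 0.001000 = 0.01446 pbw
  Limestone: 5.766 × 0.4428 = 2.553 pbw
  MgCO3: 12.21 × 0.5162 = 6.303 pbw
  Talc: 94.63 × 0.04950 = 4.684 pbw
  Borax-5: 5.694 × 0.3055 = 1.740 pbw
Total LOI = 32.41 pbw
Glass = batch − LOI = 163.0 − 32.41 = 130.6 pbw

LOI loss = 32.41 pbw; glass = 130.6 pbw; yield = 80.11%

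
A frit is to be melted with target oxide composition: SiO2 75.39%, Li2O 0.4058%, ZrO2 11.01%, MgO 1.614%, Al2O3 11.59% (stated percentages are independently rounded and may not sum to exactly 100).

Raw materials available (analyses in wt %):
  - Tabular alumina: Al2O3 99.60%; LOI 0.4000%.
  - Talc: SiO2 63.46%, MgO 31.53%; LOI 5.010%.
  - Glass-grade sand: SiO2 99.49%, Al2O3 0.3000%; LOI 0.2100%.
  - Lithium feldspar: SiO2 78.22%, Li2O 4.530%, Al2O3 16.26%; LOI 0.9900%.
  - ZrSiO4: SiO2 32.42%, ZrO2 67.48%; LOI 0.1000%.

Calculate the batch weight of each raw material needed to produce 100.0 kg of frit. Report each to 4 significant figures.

The working math maintains full float precision from start to finish — rounding to four significant digits extends to each intermediate as shown — each reported value is rounded exactly once; the derived quantities (yield, glass mass, five oxide percentages, the totals, ignition loss) are recomputed in full precision starting from the weights per 100.0 kg of glass, as quoted within problem or answer.
Oxide-by-oxide targets in 100.0 kg frit:
  SiO2: 75.39% × 100.0 = 75.39 kg
  Li2O: 0.4058% × 100.0 = 0.4058 kg
  ZrO2: 11.01% × 100.0 = 11.01 kg
  MgO: 1.614% × 100.0 = 1.614 kg
  Al2O3: 11.59% × 100.0 = 11.59 kg
Verifying the oxide balance on the weights just shown, under the basis named above (target by target, the sums agree exact up to rounding of places):
  SiO2: 5.119·0.6346 + 60.15·0.9949 + 8.958·0.7822 + 16.32·0.3242 = 75.39 kg (target 75.39 kg)
  Li2O: 8.958·0.04530 = 0.4058 kg (target 0.4058 kg)
  ZrO2: 16.32·0.6748 = 11.01 kg (target 11.01 kg)
  MgO: 5.119·0.3153 = 1.614 kg (target 1.614 kg)
  Al2O3: 9.993·0.9960 + 60.15·0.003000 + 8.958·0.1626 = 11.59 kg (target 11.59 kg)
Glass-mass bookkeeping: net batch after ignition = 100.0 kg (the Σ of target masses is 100.0 kg; versus the stated basis of 100.0 kg — differing by rounding only).
Whole-batch sum: Σ batch = 100.5 kg; Σ batch·LOI gives LOI loss = 0.5278 kg; yield = glass ÷ total batch = 99.48%.

Batch per 100.0 kg frit:
  Tabular alumina: 9.993 kg
  Talc: 5.119 kg
  Glass-grade sand: 60.15 kg
  Lithium feldspar: 8.958 kg
  ZrSiO4: 16.32 kg
Total batch = 100.5 kg; LOI loss = 0.5278 kg; yield = 99.48%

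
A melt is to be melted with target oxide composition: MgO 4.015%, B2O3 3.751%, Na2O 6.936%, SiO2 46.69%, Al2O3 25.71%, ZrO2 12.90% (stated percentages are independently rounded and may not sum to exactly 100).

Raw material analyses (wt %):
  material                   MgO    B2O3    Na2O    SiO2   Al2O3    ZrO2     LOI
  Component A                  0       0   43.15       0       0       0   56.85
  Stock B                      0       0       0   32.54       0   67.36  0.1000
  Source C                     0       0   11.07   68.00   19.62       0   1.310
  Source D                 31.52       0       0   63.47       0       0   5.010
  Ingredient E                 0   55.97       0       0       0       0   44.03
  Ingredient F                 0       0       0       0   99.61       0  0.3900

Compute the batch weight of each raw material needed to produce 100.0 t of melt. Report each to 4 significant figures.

Every computation maintains exact precision from start to finish. The intermediate values are displayed rounded off to 4 significant digits at each printed step; a single rounding finalizes every reported result. The derived quantities, which include the yield, the six compositions, glass mass, LOI, the totals, are re-derived in full precision, as they appear in question or answer, starting from the weights at 100.0 t of glass.
Target oxide masses per 100.0 t melt:
  MgO: 4.015% × 100.0 = 4.015 t
  B2O3: 3.751% × 100.0 = 3.751 t
  Na2O: 6.936% × 100.0 = 6.936 t
  SiO2: 46.69% × 100.0 = 46.69 t
  Al2O3: 25.71% × 100.0 = 25.71 t
  ZrO2: 12.90% × 100.0 = 12.90 t
Checking each oxide sum with the batch weights as given, under the basis named above (target by target, the sums agree within answer rounding):
  MgO: 12.74·0.3152 = 4.016 t (target 4.015 t)
  B2O3: 6.702·0.5597 = 3.751 t (target 3.751 t)
  Na2O: 3.860·0.4315 + 47.61·0.1107 = 6.936 t (target 6.936 t)
  SiO2: 19.15·0.3254 + 47.61·0.6800 + 12.74·0.6347 = 46.69 t (target 46.69 t)
  Al2O3: 47.61·0.1962 + 16.43·0.9961 = 25.71 t (target 25.71 t)
  ZrO2: 19.15·0.6736 = 12.90 t (target 12.90 t)
Glass mass check: total batch − LOI = 100.0 t (oxide target masses add up to 100.0 t; the stated basis being 100.0 t — deltas are rounding alone).
Batch total: Σ batch = 106.5 t; loss to ignition Σ batch·LOI = 6.490 t; yield, glass over the total, = 93.91%.

Batch per 100.0 t melt:
  Component A: 3.860 t
  Stock B: 19.15 t
  Source C: 47.61 t
  Source D: 12.74 t
  Ingredient E: 6.702 t
  Ingredient F: 16.43 t
Total batch = 106.5 t; LOI loss = 6.490 t; yield = 93.91%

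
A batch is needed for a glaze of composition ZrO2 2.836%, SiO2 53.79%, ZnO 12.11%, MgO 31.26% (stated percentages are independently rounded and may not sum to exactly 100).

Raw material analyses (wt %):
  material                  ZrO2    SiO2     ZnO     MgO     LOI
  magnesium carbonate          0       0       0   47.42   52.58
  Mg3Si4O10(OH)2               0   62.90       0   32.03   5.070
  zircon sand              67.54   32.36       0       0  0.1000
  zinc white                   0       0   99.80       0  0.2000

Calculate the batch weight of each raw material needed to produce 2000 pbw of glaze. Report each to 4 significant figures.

Batch per 2000 pbw glaze:
  magnesium carbonate: 192.4 pbw
  Mg3Si4O10(OH)2: 1667 pbw
  zircon sand: 83.98 pbw
  zinc white: 242.7 pbw
Total batch = 2186 pbw; LOI loss = 186.3 pbw; yield = 91.48%

Full precision is held through the solve; intermediates are printed rounded off to 4 significant digits as written. Exactly one rounding goes into every reported result — all derived quantities, including the four compositions, net glass mass, LOI, yield, totals, are recomputed using the weight values at 2000 pbw of glass at exact precision as given in the question or the answer.
Per-oxide target masses for 2000 pbw glaze:
  ZrO2: 2.836% × 2000 = 56.72 pbw
  SiO2: 53.79% × 2000 = 1076 pbw
  ZnO: 12.11% × 2000 = 242.2 pbw
  MgO: 31.26% × 2000 = 625.2 pbw
Verifying the oxide balance on the weights just shown, on the stated basis (summed amounts equal target values net of answer rounding effects):
  ZrO2: 83.98·0.6754 = 56.72 pbw (target 56.72 pbw)
  SiO2: 1667·0.6290 + 83.98·0.3236 = 1076 pbw (target 1076 pbw)
  ZnO: 242.7·0.9980 = 242.2 pbw (target 242.2 pbw)
  MgO: 192.4·0.4742 + 1667·0.3203 = 625.2 pbw (target 625.2 pbw)
The glass-mass cross-check: Σ batch − LOI loss = 2000 pbw (targets for the oxides total 2000 pbw; stated basis 2000 pbw — any gap is answer rounding).
Adding the batch up: Σ batch = 2186 pbw; loss to ignition Σ batch·LOI = 186.3 pbw; glass ÷ batch gives a yield of 91.48%.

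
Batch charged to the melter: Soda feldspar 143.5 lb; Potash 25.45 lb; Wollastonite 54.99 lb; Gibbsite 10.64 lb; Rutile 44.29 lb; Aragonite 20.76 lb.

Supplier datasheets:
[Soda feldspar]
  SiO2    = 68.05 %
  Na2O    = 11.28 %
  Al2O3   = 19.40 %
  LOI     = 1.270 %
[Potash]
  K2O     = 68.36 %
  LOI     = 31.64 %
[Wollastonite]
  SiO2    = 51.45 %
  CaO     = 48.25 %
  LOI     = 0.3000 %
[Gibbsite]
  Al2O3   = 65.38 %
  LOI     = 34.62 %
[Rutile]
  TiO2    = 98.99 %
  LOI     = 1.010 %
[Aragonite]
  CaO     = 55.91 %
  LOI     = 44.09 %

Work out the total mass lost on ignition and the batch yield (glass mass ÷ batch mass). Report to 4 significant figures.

Working values are displayed rounded off to 4 significant digits across the worked steps. All internal work maintains full precision in all steps — every reported number includes exactly one rounding; derived quantities are rebuilt starting from the weights for 276.3 lb of glass in full float precision (six oxide percentages, the totals, the yield, ignition loss, glass mass), exactly as shown in question or answer.
LOI of each material in turn:
  Soda feldspar: 143.5 × 0.01270 = 1.822 lb
  Potash: 25.45 × 0.3164 = 8.052 lb
  Wollastonite: 54.99 × 0.003000 = 0.1650 lb
  Gibbsite: 10.64 × 0.3462 = 3.684 lb
  Rutile: 44.29 × 0.01010 = 0.4473 lb
  Aragonite: 20.76 × 0.4409 = 9.153 lb
Total LOI = 23.32 lb
Glass = batch − LOI = 299.6 − 23.32 = 276.3 lb

LOI loss = 23.32 lb; glass = 276.3 lb; yield = 92.22%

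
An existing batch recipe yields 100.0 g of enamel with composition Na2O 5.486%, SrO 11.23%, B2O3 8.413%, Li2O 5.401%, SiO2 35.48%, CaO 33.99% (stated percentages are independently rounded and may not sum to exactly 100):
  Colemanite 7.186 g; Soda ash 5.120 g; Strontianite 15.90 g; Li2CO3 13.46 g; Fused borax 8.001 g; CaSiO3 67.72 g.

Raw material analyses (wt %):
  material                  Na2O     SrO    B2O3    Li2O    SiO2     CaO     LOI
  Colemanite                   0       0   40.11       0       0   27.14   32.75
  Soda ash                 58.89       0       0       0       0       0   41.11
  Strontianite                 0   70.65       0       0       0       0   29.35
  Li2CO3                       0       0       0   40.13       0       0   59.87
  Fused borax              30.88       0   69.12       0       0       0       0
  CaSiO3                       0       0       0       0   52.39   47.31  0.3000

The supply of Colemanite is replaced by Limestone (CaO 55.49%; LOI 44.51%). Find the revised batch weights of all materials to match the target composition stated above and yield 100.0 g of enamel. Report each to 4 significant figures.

Revised batch per 100.0 g enamel:
  Limestone: 3.515 g
  Soda ash: 2.933 g
  Strontianite: 15.90 g
  Li2CO3: 13.46 g
  Fused borax: 12.17 g
  CaSiO3: 67.72 g
Total batch = 115.7 g; LOI loss = 15.70 g

Working values are shown, rounded to 4 significant digits, in the printout — every computation maintains full precision at all times. Each reported number carries a single rounding — the derived quantities are rebuilt in full precision (the yield, the six compositions, totals, glass mass, LOI) from the weighed amounts at 100.0 g of glass as written in problem or answer.
The oxide mass targets at 100.0 g enamel:
  Na2O: 5.486% × 100.0 = 5.486 g
  SrO: 11.23% × 100.0 = 11.23 g
  B2O3: 8.413% × 100.0 = 8.413 g
  Li2O: 5.401% × 100.0 = 5.401 g
  SiO2: 35.48% × 100.0 = 35.48 g
  CaO: 33.99% × 100.0 = 33.99 g
Oxide-by-oxide audit from the weights as reported, versus the basis set out (sum by sum, the targets are met within answer rounding):
  Na2O: 2.933·0.5889 + 12.17·0.3088 = 5.485 g (target 5.486 g)
  SrO: 15.90·0.7065 = 11.23 g (target 11.23 g)
  B2O3: 12.17·0.6912 = 8.412 g (target 8.413 g)
  Li2O: 13.46·0.4013 = 5.401 g (target 5.401 g)
  SiO2: 67.72·0.5239 = 35.48 g (target 35.48 g)
  CaO: 3.515·0.5549 + 67.72·0.4731 = 33.99 g (target 33.99 g)
Consistency of the glass mass: total batch − LOI = 100.0 g (the targets, summed, come to 100.0 g; versus the stated basis of 100.0 g — differing by rounding only).
Summing the batch: Σ batch = 115.7 g; the LOI term Σ batch·LOI equals 15.70 g; yield = glass ÷ total batch = 86.43%.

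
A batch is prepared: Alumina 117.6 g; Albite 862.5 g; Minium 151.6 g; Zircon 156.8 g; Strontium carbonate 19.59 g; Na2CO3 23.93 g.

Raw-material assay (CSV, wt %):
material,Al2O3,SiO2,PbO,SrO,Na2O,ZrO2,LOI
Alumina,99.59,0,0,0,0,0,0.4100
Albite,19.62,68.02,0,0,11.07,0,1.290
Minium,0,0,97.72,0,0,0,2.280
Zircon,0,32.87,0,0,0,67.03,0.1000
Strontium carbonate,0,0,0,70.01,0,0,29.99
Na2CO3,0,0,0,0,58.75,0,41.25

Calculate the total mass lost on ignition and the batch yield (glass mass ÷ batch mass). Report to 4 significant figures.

Each numeric step carries exact precision through every step; working values are displayed (rounded to 4 significant figures) in the working. Exactly one rounding goes into each reported number; all derived quantities are rebuilt in full float precision (totals, LOI, the yield, the six compositions, glass mass) from the weighed amounts per 1301 g of glass, as written in the question or the answer.
Per-material ignition loss:
  Alumina: 117.6 × 0.004100 = 0.4822 g
  Albite: 862.5 × 0.01290 = 11.13 g
  Minium: 151.6 × 0.02280 = 3.456 g
  Zircon: 156.8 × 0.001000 = 0.1568 g
  Strontium carbonate: 19.59 × 0.2999 = 5.875 g
  Na2CO3: 23.93 × 0.4125 = 9.871 g
Total LOI = 30.97 g
Glass = batch − LOI = 1332 − 30.97 = 1301 g

LOI loss = 30.97 g; glass = 1301 g; yield = 97.68%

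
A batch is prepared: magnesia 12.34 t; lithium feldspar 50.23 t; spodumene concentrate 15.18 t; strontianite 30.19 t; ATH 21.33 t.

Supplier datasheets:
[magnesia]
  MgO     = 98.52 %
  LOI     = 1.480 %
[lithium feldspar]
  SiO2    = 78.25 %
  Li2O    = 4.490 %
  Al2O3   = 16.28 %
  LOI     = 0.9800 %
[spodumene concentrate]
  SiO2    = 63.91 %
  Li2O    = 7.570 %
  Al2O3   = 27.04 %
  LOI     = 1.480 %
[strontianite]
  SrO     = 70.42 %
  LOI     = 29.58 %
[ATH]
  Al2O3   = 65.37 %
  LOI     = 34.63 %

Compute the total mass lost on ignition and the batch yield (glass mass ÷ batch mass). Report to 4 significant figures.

LOI loss = 17.22 t; glass = 112.1 t; yield = 86.68%

Values along the way are printed rounded to 4 significant figures within the worked lines; all arithmetic maintains exact precision throughout. Every reported number is rounded a single time. All derived quantities, including five oxide percentages, ignition loss, the totals, net glass mass, the yield, are rebuilt using the weight values at 112.1 t of glass at full float precision as written in the question or the answer.
Per-material ignition loss:
  magnesia: 12.34 × 0.01480 = 0.1826 t
  lithium feldspar: 50.23 × 0.009800 = 0.4923 t
  spodumene concentrate: 15.18 × 0.01480 = 0.2247 t
  strontianite: 30.19 × 0.2958 = 8.930 t
  ATH: 21.33 × 0.3463 = 7.387 t
Total LOI = 17.22 t
Glass = batch − LOI = 129.3 − 17.22 = 112.1 t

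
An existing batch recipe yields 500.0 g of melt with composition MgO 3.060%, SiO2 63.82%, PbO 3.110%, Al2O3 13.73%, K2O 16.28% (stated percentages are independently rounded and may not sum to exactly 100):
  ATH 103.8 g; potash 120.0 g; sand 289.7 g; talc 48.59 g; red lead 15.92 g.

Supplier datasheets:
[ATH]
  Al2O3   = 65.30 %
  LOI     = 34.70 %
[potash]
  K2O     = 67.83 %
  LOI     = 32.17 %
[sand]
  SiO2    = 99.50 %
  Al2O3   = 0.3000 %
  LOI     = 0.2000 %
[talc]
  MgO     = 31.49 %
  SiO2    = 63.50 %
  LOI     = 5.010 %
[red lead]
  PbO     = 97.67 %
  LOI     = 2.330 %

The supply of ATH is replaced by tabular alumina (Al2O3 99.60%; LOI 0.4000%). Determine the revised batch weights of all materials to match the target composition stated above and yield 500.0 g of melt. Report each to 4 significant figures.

All internal work maintains exact precision at every stage. Working values are shown, rounded to four significant digits, in the working — each reported result is rounded a single time — all derived quantities are recomputed starting from the weights per 500.0 g of glass in full precision (net glass mass, the five compositions, the totals, ignition loss, the yield) as they appear in question or answer.
Oxide-by-oxide targets in 500.0 g melt:
  MgO: 3.060% × 500.0 = 15.30 g
  SiO2: 63.82% × 500.0 = 319.1 g
  PbO: 3.110% × 500.0 = 15.55 g
  Al2O3: 13.73% × 500.0 = 68.65 g
  K2O: 16.28% × 500.0 = 81.40 g
Per-oxide balance check working from each reported weight, at the basis given (summed amounts equal target values up to rounding of the answer):
  MgO: 48.59·0.3149 = 15.30 g (target 15.30 g)
  SiO2: 289.7·0.9950 + 48.59·0.6350 = 319.1 g (target 319.1 g)
  PbO: 15.92·0.9767 = 15.55 g (target 15.55 g)
  Al2O3: 68.05·0.9960 + 289.7·0.003000 = 68.65 g (target 68.65 g)
  K2O: 120.0·0.6783 = 81.40 g (target 81.40 g)
Mass balance on the glass: net batch after ignition = 500.0 g (the Σ of target masses is 500.0 g; versus the stated basis of 500.0 g — rounding explains the deltas).
Whole-batch sum: Σ batch = 542.3 g; Σ batch·LOI gives LOI loss = 42.26 g; yield: glass divided by total = 92.21%.

Revised batch per 500.0 g melt:
  tabular alumina: 68.05 g
  potash: 120.0 g
  sand: 289.7 g
  talc: 48.59 g
  red lead: 15.92 g
Total batch = 542.3 g; LOI loss = 42.26 g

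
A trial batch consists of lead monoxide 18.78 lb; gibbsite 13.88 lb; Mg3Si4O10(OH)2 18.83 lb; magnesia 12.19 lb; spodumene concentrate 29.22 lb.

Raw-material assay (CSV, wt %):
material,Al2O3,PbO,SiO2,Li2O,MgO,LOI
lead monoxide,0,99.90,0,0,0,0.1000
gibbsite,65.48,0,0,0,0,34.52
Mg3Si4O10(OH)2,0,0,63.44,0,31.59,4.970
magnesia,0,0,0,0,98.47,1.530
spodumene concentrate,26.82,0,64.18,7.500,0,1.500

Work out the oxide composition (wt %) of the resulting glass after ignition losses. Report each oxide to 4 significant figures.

Glass mass = 86.53 lb (batch 92.90 − LOI 6.371).
Composition: Al2O3 19.56%, PbO 21.68%, SiO2 35.48%, Li2O 2.533%, MgO 20.75%

All arithmetic carries full float precision throughout. In-progress results are shown with 4-significant-figure rounding on the page. Every reported number carries a single rounding; all derived quantities, which include LOI, the five compositions, the totals, yield, net glass mass, are rebuilt in full float precision, precisely as stated by the problem or the answer, from the weighed amounts at 86.53 lb of glass.
Oxide masses out of the charge:
  Al2O3: 13.88·0.6548 + 29.22·0.2682 = 16.93 lb
  PbO: 18.78·0.9990 = 18.76 lb
  SiO2: 18.83·0.6344 + 29.22·0.6418 = 30.70 lb
  Li2O: 29.22·0.07500 = 2.192 lb
  MgO: 18.83·0.3159 + 12.19·0.9847 = 17.95 lb
LOI: 18.78·0.001000 + 13.88·0.3452 + 18.83·0.04970 + 12.19·0.01530 + 29.22·0.01500 = 6.371 lb
Glass mass = batch − LOI = 92.90 − 6.371 = 86.53 lb (= the summed oxide contributions)
each oxide over glass, ×100, is wt %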